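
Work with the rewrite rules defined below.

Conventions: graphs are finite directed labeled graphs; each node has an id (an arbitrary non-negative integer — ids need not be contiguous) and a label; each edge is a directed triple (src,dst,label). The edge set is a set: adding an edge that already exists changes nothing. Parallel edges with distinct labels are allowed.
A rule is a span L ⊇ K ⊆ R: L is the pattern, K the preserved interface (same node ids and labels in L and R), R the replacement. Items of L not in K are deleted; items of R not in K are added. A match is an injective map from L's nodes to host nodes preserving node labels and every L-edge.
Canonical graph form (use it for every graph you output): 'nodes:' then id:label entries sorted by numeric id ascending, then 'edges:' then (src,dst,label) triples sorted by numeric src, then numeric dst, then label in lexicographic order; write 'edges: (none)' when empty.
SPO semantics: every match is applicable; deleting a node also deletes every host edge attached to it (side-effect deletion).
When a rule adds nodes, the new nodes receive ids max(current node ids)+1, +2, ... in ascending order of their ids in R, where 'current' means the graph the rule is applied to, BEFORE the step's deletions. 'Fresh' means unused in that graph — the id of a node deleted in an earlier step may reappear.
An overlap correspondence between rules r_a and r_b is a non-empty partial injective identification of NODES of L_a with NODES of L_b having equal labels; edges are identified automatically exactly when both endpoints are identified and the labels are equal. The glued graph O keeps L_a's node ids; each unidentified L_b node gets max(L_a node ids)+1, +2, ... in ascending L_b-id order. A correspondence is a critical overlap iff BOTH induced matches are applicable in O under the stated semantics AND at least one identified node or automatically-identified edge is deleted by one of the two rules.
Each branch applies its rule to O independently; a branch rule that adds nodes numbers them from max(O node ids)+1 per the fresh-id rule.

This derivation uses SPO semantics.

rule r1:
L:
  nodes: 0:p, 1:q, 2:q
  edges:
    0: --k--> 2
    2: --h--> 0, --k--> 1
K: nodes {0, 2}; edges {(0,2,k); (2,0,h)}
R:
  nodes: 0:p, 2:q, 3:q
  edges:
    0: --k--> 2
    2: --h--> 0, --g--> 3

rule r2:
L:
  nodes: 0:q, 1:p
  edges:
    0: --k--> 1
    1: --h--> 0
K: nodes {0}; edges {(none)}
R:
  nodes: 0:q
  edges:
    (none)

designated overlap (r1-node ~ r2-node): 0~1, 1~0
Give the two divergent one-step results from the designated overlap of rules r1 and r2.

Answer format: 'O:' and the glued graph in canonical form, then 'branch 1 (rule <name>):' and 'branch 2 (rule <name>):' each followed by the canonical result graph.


O:
nodes: 0:p, 1:q, 2:q
edges: (0,1,h); (0,2,k); (1,0,k); (2,0,h); (2,1,k)
branch 1 (rule r1):
nodes: 0:p, 2:q, 3:q
edges: (0,2,k); (2,0,h); (2,3,g)
branch 2 (rule r2):
nodes: 1:q, 2:q
edges: (2,1,k)


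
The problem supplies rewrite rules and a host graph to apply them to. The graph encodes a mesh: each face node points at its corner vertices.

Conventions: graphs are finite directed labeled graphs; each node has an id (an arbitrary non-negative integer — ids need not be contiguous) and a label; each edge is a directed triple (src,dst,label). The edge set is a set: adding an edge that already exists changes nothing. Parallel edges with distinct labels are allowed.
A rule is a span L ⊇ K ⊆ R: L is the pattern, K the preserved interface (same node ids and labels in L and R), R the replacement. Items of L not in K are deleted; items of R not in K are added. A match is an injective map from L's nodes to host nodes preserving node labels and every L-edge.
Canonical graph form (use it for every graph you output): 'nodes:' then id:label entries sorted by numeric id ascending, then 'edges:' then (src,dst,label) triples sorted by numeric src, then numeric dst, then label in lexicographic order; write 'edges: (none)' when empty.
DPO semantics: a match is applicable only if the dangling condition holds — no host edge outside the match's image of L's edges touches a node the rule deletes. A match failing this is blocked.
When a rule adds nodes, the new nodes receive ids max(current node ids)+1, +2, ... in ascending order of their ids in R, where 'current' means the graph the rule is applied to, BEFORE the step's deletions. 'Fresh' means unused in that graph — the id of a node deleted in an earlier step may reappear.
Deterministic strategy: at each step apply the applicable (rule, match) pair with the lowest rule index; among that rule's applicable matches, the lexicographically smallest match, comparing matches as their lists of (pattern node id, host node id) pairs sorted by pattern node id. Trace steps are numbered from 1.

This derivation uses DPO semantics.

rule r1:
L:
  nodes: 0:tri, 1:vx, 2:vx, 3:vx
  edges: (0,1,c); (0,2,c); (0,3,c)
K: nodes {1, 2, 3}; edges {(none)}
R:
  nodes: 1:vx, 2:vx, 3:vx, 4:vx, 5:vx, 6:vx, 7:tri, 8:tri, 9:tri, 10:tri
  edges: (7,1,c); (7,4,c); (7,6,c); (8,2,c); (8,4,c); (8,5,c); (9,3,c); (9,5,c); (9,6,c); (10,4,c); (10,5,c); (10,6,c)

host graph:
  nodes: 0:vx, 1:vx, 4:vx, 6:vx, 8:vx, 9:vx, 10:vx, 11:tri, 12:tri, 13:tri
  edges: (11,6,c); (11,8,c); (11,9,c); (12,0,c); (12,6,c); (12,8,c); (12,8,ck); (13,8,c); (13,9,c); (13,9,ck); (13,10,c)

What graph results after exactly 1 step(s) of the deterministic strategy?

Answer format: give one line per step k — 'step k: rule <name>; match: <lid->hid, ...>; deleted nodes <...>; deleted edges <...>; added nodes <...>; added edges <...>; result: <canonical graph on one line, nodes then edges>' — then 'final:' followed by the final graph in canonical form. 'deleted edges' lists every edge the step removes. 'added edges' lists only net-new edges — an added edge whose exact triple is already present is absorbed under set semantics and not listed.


step 1: rule r1; match: 0->11, 1->6, 2->8, 3->9; deleted nodes 11; deleted edges (11,6,c); (11,8,c); (11,9,c); added nodes 14, 15, 16, 17, 18, 19, 20; added edges (17,6,c); (17,14,c); (17,16,c); (18,8,c); (18,14,c); (18,15,c); (19,9,c); (19,15,c); (19,16,c); (20,14,c); (20,15,c); (20,16,c); result: nodes: 0:vx, 1:vx, 4:vx, 6:vx, 8:vx, 9:vx, 10:vx, 12:tri, 13:tri, 14:vx, 15:vx, 16:vx, 17:tri, 18:tri, 19:tri, 20:tri edges: (12,0,c); (12,6,c); (12,8,c); (12,8,ck); (13,8,c); (13,9,c); (13,9,ck); (13,10,c); (17,6,c); (17,14,c); (17,16,c); (18,8,c); (18,14,c); (18,15,c); (19,9,c); (19,15,c); (19,16,c); (20,14,c); (20,15,c); (20,16,c)
final:
nodes: 0:vx, 1:vx, 4:vx, 6:vx, 8:vx, 9:vx, 10:vx, 12:tri, 13:tri, 14:vx, 15:vx, 16:vx, 17:tri, 18:tri, 19:tri, 20:tri
edges: (12,0,c); (12,6,c); (12,8,c); (12,8,ck); (13,8,c); (13,9,c); (13,9,ck); (13,10,c); (17,6,c); (17,14,c); (17,16,c); (18,8,c); (18,14,c); (18,15,c); (19,9,c); (19,15,c); (19,16,c); (20,14,c); (20,15,c); (20,16,c)


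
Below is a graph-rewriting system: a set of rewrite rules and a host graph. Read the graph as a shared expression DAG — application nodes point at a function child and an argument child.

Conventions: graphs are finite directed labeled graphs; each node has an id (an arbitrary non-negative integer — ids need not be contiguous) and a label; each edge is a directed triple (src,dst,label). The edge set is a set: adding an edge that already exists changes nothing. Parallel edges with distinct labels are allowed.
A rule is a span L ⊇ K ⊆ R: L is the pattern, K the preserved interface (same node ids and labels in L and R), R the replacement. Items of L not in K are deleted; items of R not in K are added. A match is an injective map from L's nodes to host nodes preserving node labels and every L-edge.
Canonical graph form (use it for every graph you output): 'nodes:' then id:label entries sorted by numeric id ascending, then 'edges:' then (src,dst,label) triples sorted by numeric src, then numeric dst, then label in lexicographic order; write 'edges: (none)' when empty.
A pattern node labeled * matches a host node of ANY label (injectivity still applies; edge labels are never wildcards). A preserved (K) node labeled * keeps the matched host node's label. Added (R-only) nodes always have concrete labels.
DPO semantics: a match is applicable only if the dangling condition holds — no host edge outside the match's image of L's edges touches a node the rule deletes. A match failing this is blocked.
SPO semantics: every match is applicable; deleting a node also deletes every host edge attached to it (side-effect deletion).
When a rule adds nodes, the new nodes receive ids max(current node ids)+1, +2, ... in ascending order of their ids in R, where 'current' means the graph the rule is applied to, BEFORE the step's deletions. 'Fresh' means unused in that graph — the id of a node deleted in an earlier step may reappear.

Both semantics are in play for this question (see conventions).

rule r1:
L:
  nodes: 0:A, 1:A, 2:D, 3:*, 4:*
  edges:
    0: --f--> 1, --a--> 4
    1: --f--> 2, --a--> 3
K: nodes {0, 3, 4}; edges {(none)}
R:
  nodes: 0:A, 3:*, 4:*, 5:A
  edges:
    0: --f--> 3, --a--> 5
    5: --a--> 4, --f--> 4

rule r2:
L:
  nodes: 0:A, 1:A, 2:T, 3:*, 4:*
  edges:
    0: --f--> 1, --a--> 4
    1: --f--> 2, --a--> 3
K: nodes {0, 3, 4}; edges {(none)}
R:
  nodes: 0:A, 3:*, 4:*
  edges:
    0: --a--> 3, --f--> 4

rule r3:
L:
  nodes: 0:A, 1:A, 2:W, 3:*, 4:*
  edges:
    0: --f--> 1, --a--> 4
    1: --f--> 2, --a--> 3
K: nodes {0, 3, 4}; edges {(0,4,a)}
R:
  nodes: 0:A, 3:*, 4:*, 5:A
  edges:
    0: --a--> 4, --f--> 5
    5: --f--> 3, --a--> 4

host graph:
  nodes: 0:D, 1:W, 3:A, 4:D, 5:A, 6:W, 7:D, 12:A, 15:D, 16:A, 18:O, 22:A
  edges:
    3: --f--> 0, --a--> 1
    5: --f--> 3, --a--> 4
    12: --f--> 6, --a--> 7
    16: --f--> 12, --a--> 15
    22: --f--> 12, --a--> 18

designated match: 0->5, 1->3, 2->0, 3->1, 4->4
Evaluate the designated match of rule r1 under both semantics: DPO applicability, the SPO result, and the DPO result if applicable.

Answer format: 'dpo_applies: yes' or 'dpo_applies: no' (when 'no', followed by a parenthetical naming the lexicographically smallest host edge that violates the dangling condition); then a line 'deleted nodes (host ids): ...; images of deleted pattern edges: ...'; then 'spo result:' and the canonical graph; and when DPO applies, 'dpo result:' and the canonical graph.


dpo_applies: yes
deleted nodes (host ids): 0, 3; images of deleted pattern edges: (3,0,f); (3,1,a); (5,3,f); (5,4,a)
spo result:
nodes: 1:W, 4:D, 5:A, 6:W, 7:D, 12:A, 15:D, 16:A, 18:O, 22:A, 23:A
edges: (5,1,f); (5,23,a); (12,6,f); (12,7,a); (16,12,f); (16,15,a); (22,12,f); (22,18,a); (23,4,a); (23,4,f)
dpo result:
nodes: 1:W, 4:D, 5:A, 6:W, 7:D, 12:A, 15:D, 16:A, 18:O, 22:A, 23:A
edges: (5,1,f); (5,23,a); (12,6,f); (12,7,a); (16,12,f); (16,15,a); (22,12,f); (22,18,a); (23,4,a); (23,4,f)


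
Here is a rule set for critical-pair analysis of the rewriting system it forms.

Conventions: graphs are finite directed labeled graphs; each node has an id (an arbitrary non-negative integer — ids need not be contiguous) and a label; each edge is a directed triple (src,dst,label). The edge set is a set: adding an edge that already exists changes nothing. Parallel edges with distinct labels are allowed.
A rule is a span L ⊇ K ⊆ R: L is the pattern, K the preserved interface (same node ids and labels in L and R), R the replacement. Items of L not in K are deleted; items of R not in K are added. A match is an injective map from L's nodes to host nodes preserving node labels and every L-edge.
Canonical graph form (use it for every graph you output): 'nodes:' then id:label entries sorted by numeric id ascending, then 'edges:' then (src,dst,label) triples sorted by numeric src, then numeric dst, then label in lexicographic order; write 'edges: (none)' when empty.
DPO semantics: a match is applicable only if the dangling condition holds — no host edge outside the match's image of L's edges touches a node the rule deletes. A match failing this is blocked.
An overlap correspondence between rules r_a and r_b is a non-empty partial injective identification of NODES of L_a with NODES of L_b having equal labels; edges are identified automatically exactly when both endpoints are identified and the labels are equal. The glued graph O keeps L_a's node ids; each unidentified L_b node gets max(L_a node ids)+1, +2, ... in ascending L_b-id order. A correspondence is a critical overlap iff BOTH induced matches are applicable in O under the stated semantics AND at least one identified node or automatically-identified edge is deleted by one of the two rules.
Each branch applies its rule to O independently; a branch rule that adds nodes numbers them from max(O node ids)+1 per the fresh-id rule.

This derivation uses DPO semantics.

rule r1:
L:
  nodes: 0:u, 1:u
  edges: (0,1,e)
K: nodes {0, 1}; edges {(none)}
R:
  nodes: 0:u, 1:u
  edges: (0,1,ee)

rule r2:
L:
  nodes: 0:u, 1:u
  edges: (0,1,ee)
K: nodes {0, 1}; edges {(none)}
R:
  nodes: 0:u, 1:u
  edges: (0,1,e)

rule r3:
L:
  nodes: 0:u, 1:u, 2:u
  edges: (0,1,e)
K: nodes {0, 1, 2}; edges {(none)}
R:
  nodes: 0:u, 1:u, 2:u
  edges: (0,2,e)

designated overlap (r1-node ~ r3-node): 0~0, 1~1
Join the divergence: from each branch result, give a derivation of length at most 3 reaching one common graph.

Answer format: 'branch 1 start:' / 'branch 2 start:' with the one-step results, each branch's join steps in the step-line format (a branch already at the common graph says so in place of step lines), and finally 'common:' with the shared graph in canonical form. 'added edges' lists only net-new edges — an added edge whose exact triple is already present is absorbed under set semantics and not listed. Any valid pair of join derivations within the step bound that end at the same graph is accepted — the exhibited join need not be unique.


branch 1 start:
nodes: 0:u, 1:u, 2:u
edges: (0,1,ee)
branch 2 start:
nodes: 0:u, 1:u, 2:u
edges: (0,2,e)
branch 1 step 1: rule r2; match: 0->0, 1->1; deleted nodes (none); deleted edges (0,1,ee); added nodes (none); added edges (0,1,e); result: nodes: 0:u, 1:u, 2:u edges: (0,1,e)
branch 2 step 1: rule r3; match: 0->0, 1->2, 2->1; deleted nodes (none); deleted edges (0,2,e); added nodes (none); added edges (0,1,e); result: nodes: 0:u, 1:u, 2:u edges: (0,1,e)
common:
nodes: 0:u, 1:u, 2:u
edges: (0,1,e)


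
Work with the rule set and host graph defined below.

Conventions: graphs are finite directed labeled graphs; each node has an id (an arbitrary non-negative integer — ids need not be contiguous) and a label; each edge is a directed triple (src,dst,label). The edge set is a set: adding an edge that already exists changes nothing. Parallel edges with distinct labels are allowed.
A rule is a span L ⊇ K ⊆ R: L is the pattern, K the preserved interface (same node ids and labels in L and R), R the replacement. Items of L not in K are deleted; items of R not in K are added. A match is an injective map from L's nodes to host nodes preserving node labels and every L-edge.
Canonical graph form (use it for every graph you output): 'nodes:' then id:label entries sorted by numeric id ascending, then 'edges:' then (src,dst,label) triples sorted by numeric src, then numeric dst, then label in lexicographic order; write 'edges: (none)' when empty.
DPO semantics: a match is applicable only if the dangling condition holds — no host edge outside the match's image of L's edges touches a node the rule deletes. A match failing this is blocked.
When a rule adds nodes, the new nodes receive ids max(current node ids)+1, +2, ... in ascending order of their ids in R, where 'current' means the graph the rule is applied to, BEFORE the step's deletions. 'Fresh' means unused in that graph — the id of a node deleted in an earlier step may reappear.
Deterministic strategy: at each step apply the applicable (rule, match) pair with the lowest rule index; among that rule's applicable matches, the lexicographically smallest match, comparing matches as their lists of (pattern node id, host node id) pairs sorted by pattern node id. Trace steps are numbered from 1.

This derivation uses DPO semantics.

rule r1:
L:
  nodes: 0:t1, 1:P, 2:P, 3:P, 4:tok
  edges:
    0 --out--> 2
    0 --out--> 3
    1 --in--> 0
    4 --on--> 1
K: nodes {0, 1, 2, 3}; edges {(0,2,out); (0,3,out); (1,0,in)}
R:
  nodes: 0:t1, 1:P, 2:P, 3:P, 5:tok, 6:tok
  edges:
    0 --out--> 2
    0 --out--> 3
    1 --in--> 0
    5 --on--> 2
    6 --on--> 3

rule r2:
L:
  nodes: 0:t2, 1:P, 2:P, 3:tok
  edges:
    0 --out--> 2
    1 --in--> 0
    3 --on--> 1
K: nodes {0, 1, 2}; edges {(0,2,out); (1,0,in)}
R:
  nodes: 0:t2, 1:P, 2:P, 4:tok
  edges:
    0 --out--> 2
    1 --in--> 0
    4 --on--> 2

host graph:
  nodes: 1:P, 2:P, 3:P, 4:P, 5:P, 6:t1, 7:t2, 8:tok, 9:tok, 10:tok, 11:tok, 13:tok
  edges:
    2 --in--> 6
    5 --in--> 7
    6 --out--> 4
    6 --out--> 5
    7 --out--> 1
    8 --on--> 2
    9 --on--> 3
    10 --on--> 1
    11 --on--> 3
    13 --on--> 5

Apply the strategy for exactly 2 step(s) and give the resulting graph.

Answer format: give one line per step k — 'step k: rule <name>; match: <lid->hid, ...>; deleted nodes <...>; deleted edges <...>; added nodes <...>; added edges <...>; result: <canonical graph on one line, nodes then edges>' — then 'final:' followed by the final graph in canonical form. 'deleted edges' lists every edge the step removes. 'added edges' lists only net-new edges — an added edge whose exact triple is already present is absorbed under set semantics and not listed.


step 1: rule r1; match: 0->6, 1->2, 2->4, 3->5, 4->8; deleted nodes 8; deleted edges (8,2,on); added nodes 14, 15; added edges (14,4,on); (15,5,on); result: nodes: 1:P, 2:P, 3:P, 4:P, 5:P, 6:t1, 7:t2, 9:tok, 10:tok, 11:tok, 13:tok, 14:tok, 15:tok edges: (2,6,in); (5,7,in); (6,4,out); (6,5,out); (7,1,out); (9,3,on); (10,1,on); (11,3,on); (13,5,on); (14,4,on); (15,5,on)
step 2: rule r2; match: 0->7, 1->5, 2->1, 3->13; deleted nodes 13; deleted edges (13,5,on); added nodes 16; added edges (16,1,on); result: nodes: 1:P, 2:P, 3:P, 4:P, 5:P, 6:t1, 7:t2, 9:tok, 10:tok, 11:tok, 14:tok, 15:tok, 16:tok edges: (2,6,in); (5,7,in); (6,4,out); (6,5,out); (7,1,out); (9,3,on); (10,1,on); (11,3,on); (14,4,on); (15,5,on); (16,1,on)
final:
nodes: 1:P, 2:P, 3:P, 4:P, 5:P, 6:t1, 7:t2, 9:tok, 10:tok, 11:tok, 14:tok, 15:tok, 16:tok
edges: (2,6,in); (5,7,in); (6,4,out); (6,5,out); (7,1,out); (9,3,on); (10,1,on); (11,3,on); (14,4,on); (15,5,on); (16,1,on)


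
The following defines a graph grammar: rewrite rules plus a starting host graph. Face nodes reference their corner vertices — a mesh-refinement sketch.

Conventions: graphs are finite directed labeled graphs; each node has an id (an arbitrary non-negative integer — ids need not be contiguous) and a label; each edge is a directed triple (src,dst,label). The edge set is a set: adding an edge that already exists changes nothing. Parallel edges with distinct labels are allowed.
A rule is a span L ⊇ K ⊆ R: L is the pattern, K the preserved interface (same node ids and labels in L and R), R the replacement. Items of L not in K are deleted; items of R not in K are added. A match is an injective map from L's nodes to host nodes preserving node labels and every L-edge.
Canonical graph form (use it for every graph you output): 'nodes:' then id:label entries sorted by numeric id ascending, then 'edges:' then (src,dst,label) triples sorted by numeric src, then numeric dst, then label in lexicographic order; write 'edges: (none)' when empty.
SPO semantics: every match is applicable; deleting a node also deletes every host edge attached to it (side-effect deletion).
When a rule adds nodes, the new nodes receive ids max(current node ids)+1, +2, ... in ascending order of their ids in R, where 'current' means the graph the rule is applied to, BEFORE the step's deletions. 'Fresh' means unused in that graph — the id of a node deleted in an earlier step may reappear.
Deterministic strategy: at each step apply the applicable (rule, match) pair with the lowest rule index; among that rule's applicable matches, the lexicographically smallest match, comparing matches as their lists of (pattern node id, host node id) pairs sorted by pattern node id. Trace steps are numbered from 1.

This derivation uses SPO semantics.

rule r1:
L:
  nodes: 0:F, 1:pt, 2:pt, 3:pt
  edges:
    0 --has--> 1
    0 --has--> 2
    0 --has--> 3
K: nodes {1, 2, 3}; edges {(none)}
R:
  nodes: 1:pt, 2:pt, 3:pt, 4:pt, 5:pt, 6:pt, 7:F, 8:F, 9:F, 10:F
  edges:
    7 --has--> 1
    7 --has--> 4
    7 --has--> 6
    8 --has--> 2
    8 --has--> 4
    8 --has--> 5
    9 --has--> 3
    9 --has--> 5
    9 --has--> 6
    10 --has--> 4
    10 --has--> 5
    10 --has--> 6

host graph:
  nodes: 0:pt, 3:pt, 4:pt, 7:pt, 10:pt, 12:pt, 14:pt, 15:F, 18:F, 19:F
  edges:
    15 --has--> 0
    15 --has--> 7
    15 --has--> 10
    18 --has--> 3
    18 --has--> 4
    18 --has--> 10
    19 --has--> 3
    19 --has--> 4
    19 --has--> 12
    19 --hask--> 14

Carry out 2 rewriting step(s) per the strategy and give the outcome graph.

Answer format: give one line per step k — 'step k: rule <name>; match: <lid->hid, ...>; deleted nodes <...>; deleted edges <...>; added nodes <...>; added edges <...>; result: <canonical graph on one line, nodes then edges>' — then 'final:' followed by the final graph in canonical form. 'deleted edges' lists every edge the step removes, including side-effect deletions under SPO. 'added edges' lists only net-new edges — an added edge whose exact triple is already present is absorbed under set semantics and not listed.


step 1: rule r1; match: 0->15, 1->0, 2->7, 3->10; deleted nodes 15; deleted edges (15,0,has); (15,7,has); (15,10,has); added nodes 20, 21, 22, 23, 24, 25, 26; added edges (23,0,has); (23,20,has); (23,22,has); (24,7,has); (24,20,has); (24,21,has); (25,10,has); (25,21,has); (25,22,has); (26,20,has); (26,21,has); (26,22,has); result: nodes: 0:pt, 3:pt, 4:pt, 7:pt, 10:pt, 12:pt, 14:pt, 18:F, 19:F, 20:pt, 21:pt, 22:pt, 23:F, 24:F, 25:F, 26:F edges: (18,3,has); (18,4,has); (18,10,has); (19,3,has); (19,4,has); (19,12,has); (19,14,hask); (23,0,has); (23,20,has); (23,22,has); (24,7,has); (24,20,has); (24,21,has); (25,10,has); (25,21,has); (25,22,has); (26,20,has); (26,21,has); (26,22,has)
step 2: rule r1; match: 0->18, 1->3, 2->4, 3->10; deleted nodes 18; deleted edges (18,3,has); (18,4,has); (18,10,has); added nodes 27, 28, 29, 30, 31, 32, 33; added edges (30,3,has); (30,27,has); (30,29,has); (31,4,has); (31,27,has); (31,28,has); (32,10,has); (32,28,has); (32,29,has); (33,27,has); (33,28,has); (33,29,has); result: nodes: 0:pt, 3:pt, 4:pt, 7:pt, 10:pt, 12:pt, 14:pt, 19:F, 20:pt, 21:pt, 22:pt, 23:F, 24:F, 25:F, 26:F, 27:pt, 28:pt, 29:pt, 30:F, 31:F, 32:F, 33:F edges: (19,3,has); (19,4,has); (19,12,has); (19,14,hask); (23,0,has); (23,20,has); (23,22,has); (24,7,has); (24,20,has); (24,21,has); (25,10,has); (25,21,has); (25,22,has); (26,20,has); (26,21,has); (26,22,has); (30,3,has); (30,27,has); (30,29,has); (31,4,has); (31,27,has); (31,28,has); (32,10,has); (32,28,has); (32,29,has); (33,27,has); (33,28,has); (33,29,has)
final:
nodes: 0:pt, 3:pt, 4:pt, 7:pt, 10:pt, 12:pt, 14:pt, 19:F, 20:pt, 21:pt, 22:pt, 23:F, 24:F, 25:F, 26:F, 27:pt, 28:pt, 29:pt, 30:F, 31:F, 32:F, 33:F
edges: (19,3,has); (19,4,has); (19,12,has); (19,14,hask); (23,0,has); (23,20,has); (23,22,has); (24,7,has); (24,20,has); (24,21,has); (25,10,has); (25,21,has); (25,22,has); (26,20,has); (26,21,has); (26,22,has); (30,3,has); (30,27,has); (30,29,has); (31,4,has); (31,27,has); (31,28,has); (32,10,has); (32,28,has); (32,29,has); (33,27,has); (33,28,has); (33,29,has)


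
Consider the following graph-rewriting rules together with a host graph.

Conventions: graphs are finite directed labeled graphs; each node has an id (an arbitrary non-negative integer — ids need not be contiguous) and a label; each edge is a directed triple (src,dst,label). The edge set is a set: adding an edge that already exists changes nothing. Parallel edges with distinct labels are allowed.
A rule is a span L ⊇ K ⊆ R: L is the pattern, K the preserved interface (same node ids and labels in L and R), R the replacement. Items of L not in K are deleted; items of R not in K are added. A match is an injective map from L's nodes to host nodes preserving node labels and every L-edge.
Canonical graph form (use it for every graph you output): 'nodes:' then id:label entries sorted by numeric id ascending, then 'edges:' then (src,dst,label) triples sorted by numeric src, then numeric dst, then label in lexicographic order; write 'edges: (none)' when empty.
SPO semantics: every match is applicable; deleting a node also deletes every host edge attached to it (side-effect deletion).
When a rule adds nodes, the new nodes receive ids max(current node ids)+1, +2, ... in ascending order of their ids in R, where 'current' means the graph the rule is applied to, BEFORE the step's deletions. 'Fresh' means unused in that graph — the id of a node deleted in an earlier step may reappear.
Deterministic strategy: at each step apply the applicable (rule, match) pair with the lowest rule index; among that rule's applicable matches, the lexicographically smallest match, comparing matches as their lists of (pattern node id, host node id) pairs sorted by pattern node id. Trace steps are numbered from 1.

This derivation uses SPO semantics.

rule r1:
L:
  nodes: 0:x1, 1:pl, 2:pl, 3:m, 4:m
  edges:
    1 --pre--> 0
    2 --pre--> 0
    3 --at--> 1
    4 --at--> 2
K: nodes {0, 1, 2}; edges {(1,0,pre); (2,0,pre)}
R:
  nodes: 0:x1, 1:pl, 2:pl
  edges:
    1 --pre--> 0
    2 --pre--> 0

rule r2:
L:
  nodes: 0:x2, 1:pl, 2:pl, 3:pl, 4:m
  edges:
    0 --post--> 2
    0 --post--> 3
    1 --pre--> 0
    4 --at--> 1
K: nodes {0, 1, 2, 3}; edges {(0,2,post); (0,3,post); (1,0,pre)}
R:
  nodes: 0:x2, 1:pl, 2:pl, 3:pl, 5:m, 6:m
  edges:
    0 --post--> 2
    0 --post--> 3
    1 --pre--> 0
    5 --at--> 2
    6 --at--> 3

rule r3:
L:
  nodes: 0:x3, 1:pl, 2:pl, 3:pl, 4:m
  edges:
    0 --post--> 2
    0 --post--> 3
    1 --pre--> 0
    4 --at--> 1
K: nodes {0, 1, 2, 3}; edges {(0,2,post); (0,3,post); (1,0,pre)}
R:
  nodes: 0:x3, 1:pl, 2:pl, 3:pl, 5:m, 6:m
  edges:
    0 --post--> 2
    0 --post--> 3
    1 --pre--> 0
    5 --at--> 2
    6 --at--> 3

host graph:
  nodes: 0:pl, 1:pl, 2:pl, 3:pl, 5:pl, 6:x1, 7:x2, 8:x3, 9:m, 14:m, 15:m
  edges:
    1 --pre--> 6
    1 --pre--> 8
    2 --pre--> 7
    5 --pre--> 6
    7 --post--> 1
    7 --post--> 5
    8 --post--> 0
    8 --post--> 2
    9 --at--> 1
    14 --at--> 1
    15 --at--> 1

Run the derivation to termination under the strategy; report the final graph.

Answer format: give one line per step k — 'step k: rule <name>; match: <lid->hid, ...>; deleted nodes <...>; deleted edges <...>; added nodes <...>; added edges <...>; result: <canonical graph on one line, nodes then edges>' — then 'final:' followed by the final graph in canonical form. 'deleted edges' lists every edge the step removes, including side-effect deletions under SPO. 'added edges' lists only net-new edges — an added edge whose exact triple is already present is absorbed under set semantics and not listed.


step 1: rule r3; match: 0->8, 1->1, 2->0, 3->2, 4->9; deleted nodes 9; deleted edges (9,1,at); added nodes 16, 17; added edges (16,0,at); (17,2,at); result: nodes: 0:pl, 1:pl, 2:pl, 3:pl, 5:pl, 6:x1, 7:x2, 8:x3, 14:m, 15:m, 16:m, 17:m edges: (1,6,pre); (1,8,pre); (2,7,pre); (5,6,pre); (7,1,post); (7,5,post); (8,0,post); (8,2,post); (14,1,at); (15,1,at); (16,0,at); (17,2,at)
step 2: rule r2; match: 0->7, 1->2, 2->1, 3->5, 4->17; deleted nodes 17; deleted edges (17,2,at); added nodes 18, 19; added edges (18,1,at); (19,5,at); result: nodes: 0:pl, 1:pl, 2:pl, 3:pl, 5:pl, 6:x1, 7:x2, 8:x3, 14:m, 15:m, 16:m, 18:m, 19:m edges: (1,6,pre); (1,8,pre); (2,7,pre); (5,6,pre); (7,1,post); (7,5,post); (8,0,post); (8,2,post); (14,1,at); (15,1,at); (16,0,at); (18,1,at); (19,5,at)
step 3: rule r1; match: 0->6, 1->1, 2->5, 3->14, 4->19; deleted nodes 14, 19; deleted edges (14,1,at); (19,5,at); added nodes (none); added edges (none); result: nodes: 0:pl, 1:pl, 2:pl, 3:pl, 5:pl, 6:x1, 7:x2, 8:x3, 15:m, 16:m, 18:m edges: (1,6,pre); (1,8,pre); (2,7,pre); (5,6,pre); (7,1,post); (7,5,post); (8,0,post); (8,2,post); (15,1,at); (16,0,at); (18,1,at)
step 4: rule r3; match: 0->8, 1->1, 2->0, 3->2, 4->15; deleted nodes 15; deleted edges (15,1,at); added nodes 19, 20; added edges (19,0,at); (20,2,at); result: nodes: 0:pl, 1:pl, 2:pl, 3:pl, 5:pl, 6:x1, 7:x2, 8:x3, 16:m, 18:m, 19:m, 20:m edges: (1,6,pre); (1,8,pre); (2,7,pre); (5,6,pre); (7,1,post); (7,5,post); (8,0,post); (8,2,post); (16,0,at); (18,1,at); (19,0,at); (20,2,at)
step 5: rule r2; match: 0->7, 1->2, 2->1, 3->5, 4->20; deleted nodes 20; deleted edges (20,2,at); added nodes 21, 22; added edges (21,1,at); (22,5,at); result: nodes: 0:pl, 1:pl, 2:pl, 3:pl, 5:pl, 6:x1, 7:x2, 8:x3, 16:m, 18:m, 19:m, 21:m, 22:m edges: (1,6,pre); (1,8,pre); (2,7,pre); (5,6,pre); (7,1,post); (7,5,post); (8,0,post); (8,2,post); (16,0,at); (18,1,at); (19,0,at); (21,1,at); (22,5,at)
step 6: rule r1; match: 0->6, 1->1, 2->5, 3->18, 4->22; deleted nodes 18, 22; deleted edges (18,1,at); (22,5,at); added nodes (none); added edges (none); result: nodes: 0:pl, 1:pl, 2:pl, 3:pl, 5:pl, 6:x1, 7:x2, 8:x3, 16:m, 19:m, 21:m edges: (1,6,pre); (1,8,pre); (2,7,pre); (5,6,pre); (7,1,post); (7,5,post); (8,0,post); (8,2,post); (16,0,at); (19,0,at); (21,1,at)
step 7: rule r3; match: 0->8, 1->1, 2->0, 3->2, 4->21; deleted nodes 21; deleted edges (21,1,at); added nodes 22, 23; added edges (22,0,at); (23,2,at); result: nodes: 0:pl, 1:pl, 2:pl, 3:pl, 5:pl, 6:x1, 7:x2, 8:x3, 16:m, 19:m, 22:m, 23:m edges: (1,6,pre); (1,8,pre); (2,7,pre); (5,6,pre); (7,1,post); (7,5,post); (8,0,post); (8,2,post); (16,0,at); (19,0,at); (22,0,at); (23,2,at)
step 8: rule r2; match: 0->7, 1->2, 2->1, 3->5, 4->23; deleted nodes 23; deleted edges (23,2,at); added nodes 24, 25; added edges (24,1,at); (25,5,at); result: nodes: 0:pl, 1:pl, 2:pl, 3:pl, 5:pl, 6:x1, 7:x2, 8:x3, 16:m, 19:m, 22:m, 24:m, 25:m edges: (1,6,pre); (1,8,pre); (2,7,pre); (5,6,pre); (7,1,post); (7,5,post); (8,0,post); (8,2,post); (16,0,at); (19,0,at); (22,0,at); (24,1,at); (25,5,at)
step 9: rule r1; match: 0->6, 1->1, 2->5, 3->24, 4->25; deleted nodes 24, 25; deleted edges (24,1,at); (25,5,at); added nodes (none); added edges (none); result: nodes: 0:pl, 1:pl, 2:pl, 3:pl, 5:pl, 6:x1, 7:x2, 8:x3, 16:m, 19:m, 22:m edges: (1,6,pre); (1,8,pre); (2,7,pre); (5,6,pre); (7,1,post); (7,5,post); (8,0,post); (8,2,post); (16,0,at); (19,0,at); (22,0,at)
final:
nodes: 0:pl, 1:pl, 2:pl, 3:pl, 5:pl, 6:x1, 7:x2, 8:x3, 16:m, 19:m, 22:m
edges: (1,6,pre); (1,8,pre); (2,7,pre); (5,6,pre); (7,1,post); (7,5,post); (8,0,post); (8,2,post); (16,0,at); (19,0,at); (22,0,at)


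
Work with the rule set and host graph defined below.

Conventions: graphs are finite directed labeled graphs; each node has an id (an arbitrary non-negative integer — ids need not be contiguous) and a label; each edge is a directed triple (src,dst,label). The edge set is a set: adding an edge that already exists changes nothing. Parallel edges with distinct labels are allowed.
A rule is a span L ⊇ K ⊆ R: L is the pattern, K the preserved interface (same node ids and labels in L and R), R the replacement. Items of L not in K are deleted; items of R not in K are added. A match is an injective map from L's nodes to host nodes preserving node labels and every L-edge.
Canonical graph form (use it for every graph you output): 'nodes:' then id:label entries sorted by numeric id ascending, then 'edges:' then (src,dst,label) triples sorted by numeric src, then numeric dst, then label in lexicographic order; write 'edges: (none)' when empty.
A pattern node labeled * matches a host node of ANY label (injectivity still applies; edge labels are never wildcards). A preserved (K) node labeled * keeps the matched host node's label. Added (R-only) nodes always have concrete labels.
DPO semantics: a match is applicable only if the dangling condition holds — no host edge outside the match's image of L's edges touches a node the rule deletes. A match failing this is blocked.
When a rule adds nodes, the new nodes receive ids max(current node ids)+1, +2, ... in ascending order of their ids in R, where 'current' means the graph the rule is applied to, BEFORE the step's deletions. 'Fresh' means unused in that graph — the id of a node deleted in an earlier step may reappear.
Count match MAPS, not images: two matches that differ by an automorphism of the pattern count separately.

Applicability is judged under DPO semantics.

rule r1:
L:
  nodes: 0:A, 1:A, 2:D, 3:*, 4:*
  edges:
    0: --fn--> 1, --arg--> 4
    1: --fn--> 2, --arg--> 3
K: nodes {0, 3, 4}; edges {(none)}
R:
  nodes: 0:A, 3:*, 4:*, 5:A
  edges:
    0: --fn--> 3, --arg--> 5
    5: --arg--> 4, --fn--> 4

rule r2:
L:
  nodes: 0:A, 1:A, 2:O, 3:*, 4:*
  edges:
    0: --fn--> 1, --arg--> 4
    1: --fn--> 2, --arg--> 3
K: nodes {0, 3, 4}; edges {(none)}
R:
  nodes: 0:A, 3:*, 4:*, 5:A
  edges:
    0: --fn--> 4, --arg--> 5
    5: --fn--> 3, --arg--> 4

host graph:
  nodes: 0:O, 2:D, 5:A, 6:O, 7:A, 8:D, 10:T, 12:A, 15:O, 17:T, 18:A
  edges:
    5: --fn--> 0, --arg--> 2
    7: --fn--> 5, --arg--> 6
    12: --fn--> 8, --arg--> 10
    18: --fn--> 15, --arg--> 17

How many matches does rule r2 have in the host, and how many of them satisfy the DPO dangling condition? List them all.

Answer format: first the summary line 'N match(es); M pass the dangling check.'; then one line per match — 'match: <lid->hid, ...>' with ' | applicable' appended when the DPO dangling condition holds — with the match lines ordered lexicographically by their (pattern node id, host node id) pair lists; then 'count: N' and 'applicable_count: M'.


1 match(es); 1 pass the dangling check.
match: 0->7, 1->5, 2->0, 3->2, 4->6 | applicable
count: 1
applicable_count: 1


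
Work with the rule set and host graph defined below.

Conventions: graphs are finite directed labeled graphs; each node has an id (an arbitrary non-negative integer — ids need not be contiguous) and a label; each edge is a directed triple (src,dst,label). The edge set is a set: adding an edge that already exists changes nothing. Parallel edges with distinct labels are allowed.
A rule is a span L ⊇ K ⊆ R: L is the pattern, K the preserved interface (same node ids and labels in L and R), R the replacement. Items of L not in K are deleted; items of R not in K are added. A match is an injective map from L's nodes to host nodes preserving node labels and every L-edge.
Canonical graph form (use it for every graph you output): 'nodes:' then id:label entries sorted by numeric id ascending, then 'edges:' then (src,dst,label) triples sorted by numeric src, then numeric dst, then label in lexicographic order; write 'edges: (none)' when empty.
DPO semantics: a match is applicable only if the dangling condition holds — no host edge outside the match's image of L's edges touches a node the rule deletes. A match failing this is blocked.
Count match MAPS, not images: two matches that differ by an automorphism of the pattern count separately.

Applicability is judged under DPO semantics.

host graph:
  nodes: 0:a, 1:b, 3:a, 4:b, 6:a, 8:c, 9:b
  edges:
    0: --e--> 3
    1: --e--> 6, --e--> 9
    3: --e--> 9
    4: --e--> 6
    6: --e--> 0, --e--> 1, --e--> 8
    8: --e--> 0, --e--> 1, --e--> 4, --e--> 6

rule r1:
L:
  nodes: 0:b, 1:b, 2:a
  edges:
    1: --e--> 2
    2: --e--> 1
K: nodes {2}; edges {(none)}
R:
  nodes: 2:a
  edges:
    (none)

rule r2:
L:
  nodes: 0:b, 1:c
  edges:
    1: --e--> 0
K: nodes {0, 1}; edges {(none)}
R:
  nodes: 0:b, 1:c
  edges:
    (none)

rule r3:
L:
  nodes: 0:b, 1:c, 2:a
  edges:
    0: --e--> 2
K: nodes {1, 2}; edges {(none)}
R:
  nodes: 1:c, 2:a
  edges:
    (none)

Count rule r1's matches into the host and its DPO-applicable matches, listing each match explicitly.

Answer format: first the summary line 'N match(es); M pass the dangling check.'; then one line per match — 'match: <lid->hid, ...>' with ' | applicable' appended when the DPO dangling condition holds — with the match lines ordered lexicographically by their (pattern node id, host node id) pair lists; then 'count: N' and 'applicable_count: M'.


2 match(es); 0 pass the dangling check.
match: 0->4, 1->1, 2->6
match: 0->9, 1->1, 2->6
count: 2
applicable_count: 0


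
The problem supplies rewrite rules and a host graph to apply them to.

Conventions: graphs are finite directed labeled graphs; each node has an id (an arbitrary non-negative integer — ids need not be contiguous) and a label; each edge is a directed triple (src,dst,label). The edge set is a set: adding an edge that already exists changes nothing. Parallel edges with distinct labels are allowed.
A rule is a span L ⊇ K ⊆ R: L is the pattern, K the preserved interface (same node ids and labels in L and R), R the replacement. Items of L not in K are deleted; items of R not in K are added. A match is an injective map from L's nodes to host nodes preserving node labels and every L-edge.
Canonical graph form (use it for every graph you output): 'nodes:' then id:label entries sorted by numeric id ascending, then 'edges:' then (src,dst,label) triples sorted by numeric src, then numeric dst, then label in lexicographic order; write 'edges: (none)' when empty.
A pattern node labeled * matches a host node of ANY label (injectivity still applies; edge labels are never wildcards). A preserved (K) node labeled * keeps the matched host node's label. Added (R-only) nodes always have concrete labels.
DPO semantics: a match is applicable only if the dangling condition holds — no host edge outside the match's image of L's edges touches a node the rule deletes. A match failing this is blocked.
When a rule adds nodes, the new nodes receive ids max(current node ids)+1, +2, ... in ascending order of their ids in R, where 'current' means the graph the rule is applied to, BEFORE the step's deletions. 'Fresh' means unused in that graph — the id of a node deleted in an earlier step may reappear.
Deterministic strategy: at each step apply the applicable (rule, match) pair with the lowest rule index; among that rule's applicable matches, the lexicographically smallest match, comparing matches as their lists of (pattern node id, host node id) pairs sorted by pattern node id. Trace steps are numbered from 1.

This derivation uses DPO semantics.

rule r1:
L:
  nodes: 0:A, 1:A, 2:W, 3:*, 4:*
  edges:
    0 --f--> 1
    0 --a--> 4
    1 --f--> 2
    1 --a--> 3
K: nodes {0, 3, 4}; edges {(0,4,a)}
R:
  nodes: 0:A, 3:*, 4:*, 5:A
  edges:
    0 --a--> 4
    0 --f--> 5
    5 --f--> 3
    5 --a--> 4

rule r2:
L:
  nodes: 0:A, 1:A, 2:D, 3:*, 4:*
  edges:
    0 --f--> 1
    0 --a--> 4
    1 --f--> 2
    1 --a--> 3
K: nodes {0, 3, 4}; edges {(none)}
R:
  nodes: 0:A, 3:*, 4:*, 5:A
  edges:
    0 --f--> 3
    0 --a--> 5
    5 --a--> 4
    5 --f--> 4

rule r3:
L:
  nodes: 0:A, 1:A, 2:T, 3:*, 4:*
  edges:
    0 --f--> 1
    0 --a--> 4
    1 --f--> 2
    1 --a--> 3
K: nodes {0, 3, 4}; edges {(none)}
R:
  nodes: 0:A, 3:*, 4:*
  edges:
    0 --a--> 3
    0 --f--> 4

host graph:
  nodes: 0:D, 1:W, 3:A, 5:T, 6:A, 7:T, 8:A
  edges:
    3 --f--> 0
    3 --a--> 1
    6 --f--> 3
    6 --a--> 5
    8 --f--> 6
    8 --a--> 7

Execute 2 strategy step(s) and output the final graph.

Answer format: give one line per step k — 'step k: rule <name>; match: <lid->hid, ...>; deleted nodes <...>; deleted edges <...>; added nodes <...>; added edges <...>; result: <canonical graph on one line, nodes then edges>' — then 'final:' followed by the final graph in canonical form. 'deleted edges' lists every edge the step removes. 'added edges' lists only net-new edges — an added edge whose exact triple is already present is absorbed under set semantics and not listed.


step 1: rule r2; match: 0->6, 1->3, 2->0, 3->1, 4->5; deleted nodes 0, 3; deleted edges (3,0,f); (3,1,a); (6,3,f); (6,5,a); added nodes 9; added edges (6,1,f); (6,9,a); (9,5,a); (9,5,f); result: nodes: 1:W, 5:T, 6:A, 7:T, 8:A, 9:A edges: (6,1,f); (6,9,a); (8,6,f); (8,7,a); (9,5,a); (9,5,f)
step 2: rule r1; match: 0->8, 1->6, 2->1, 3->9, 4->7; deleted nodes 1, 6; deleted edges (6,1,f); (6,9,a); (8,6,f); added nodes 10; added edges (8,10,f); (10,7,a); (10,9,f); result: nodes: 5:T, 7:T, 8:A, 9:A, 10:A edges: (8,7,a); (8,10,f); (9,5,a); (9,5,f); (10,7,a); (10,9,f)
final:
nodes: 5:T, 7:T, 8:A, 9:A, 10:A
edges: (8,7,a); (8,10,f); (9,5,a); (9,5,f); (10,7,a); (10,9,f)


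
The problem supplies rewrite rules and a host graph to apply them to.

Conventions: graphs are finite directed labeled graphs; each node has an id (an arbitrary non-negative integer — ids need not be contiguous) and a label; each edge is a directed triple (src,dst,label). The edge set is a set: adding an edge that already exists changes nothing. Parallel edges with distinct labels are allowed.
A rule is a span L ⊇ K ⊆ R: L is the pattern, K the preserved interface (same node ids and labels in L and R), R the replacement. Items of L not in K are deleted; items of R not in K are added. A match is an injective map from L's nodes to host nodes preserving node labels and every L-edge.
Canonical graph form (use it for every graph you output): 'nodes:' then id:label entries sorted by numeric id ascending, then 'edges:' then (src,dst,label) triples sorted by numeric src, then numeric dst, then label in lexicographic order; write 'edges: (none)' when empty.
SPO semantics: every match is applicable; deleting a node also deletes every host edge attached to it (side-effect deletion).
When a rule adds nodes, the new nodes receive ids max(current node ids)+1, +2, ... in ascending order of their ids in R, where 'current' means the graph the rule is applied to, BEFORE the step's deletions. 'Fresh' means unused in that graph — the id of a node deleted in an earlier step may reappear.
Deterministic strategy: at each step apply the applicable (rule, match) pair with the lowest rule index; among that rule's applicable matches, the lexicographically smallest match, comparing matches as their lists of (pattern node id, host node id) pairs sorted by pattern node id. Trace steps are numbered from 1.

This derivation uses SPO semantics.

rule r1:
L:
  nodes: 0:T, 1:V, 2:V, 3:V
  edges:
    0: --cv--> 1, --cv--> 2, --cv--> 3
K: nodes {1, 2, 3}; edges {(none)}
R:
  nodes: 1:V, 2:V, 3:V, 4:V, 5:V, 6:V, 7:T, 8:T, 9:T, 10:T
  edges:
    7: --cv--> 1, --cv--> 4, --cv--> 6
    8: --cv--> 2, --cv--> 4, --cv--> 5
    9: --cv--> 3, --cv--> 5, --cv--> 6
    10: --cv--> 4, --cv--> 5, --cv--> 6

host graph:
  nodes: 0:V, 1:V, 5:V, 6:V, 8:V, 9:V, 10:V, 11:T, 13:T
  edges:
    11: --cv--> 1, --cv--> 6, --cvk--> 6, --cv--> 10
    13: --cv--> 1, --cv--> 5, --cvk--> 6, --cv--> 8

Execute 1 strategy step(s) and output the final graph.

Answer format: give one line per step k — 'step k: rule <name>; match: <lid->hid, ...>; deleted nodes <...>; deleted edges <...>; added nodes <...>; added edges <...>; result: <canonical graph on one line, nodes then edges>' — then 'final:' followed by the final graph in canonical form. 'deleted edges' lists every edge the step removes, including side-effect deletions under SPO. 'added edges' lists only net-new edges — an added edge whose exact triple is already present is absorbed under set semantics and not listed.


step 1: rule r1; match: 0->11, 1->1, 2->6, 3->10; deleted nodes 11; deleted edges (11,1,cv); (11,6,cv); (11,6,cvk); (11,10,cv); added nodes 14, 15, 16, 17, 18, 19, 20; added edges (17,1,cv); (17,14,cv); (17,16,cv); (18,6,cv); (18,14,cv); (18,15,cv); (19,10,cv); (19,15,cv); (19,16,cv); (20,14,cv); (20,15,cv); (20,16,cv); result: nodes: 0:V, 1:V, 5:V, 6:V, 8:V, 9:V, 10:V, 13:T, 14:V, 15:V, 16:V, 17:T, 18:T, 19:T, 20:T edges: (13,1,cv); (13,5,cv); (13,6,cvk); (13,8,cv); (17,1,cv); (17,14,cv); (17,16,cv); (18,6,cv); (18,14,cv); (18,15,cv); (19,10,cv); (19,15,cv); (19,16,cv); (20,14,cv); (20,15,cv); (20,16,cv)
final:
nodes: 0:V, 1:V, 5:V, 6:V, 8:V, 9:V, 10:V, 13:T, 14:V, 15:V, 16:V, 17:T, 18:T, 19:T, 20:T
edges: (13,1,cv); (13,5,cv); (13,6,cvk); (13,8,cv); (17,1,cv); (17,14,cv); (17,16,cv); (18,6,cv); (18,14,cv); (18,15,cv); (19,10,cv); (19,15,cv); (19,16,cv); (20,14,cv); (20,15,cv); (20,16,cv)
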